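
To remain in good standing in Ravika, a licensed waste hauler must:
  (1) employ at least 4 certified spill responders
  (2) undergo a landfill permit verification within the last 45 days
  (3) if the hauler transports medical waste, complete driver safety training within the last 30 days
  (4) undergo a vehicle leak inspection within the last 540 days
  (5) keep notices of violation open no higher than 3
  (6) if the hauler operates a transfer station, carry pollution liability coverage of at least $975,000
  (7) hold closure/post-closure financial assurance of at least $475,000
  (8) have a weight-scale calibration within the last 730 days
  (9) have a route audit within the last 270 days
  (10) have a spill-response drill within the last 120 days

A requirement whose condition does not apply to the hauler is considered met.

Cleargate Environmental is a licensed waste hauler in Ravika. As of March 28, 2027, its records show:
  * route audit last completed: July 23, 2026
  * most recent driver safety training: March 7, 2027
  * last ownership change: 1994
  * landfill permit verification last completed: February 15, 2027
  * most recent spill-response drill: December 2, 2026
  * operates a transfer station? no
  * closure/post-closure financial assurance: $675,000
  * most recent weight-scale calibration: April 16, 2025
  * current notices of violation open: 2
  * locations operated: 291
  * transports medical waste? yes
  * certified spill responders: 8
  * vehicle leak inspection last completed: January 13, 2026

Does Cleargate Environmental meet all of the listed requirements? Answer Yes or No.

1. certified spill responders 8 ≥ 4 → met
2. landfill permit verification 41 days ago vs limit 45 → met
3. condition 'transports medical waste' holds; driver safety training 21 days ago vs limit 30 → met
4. vehicle leak inspection 439 days ago vs limit 540 → met
5. notices of violation open 2 ≤ 3 → met
6. condition 'operates a transfer station' does not hold → requirement n/a → met
7. closure/post-closure financial assurance $675,000 ≥ $475,000 → met
8. weight-scale calibration 711 days ago vs limit 730 → met
9. route audit 248 days ago vs limit 270 → met
10. spill-response drill 116 days ago vs limit 120 → met
All met.

Yes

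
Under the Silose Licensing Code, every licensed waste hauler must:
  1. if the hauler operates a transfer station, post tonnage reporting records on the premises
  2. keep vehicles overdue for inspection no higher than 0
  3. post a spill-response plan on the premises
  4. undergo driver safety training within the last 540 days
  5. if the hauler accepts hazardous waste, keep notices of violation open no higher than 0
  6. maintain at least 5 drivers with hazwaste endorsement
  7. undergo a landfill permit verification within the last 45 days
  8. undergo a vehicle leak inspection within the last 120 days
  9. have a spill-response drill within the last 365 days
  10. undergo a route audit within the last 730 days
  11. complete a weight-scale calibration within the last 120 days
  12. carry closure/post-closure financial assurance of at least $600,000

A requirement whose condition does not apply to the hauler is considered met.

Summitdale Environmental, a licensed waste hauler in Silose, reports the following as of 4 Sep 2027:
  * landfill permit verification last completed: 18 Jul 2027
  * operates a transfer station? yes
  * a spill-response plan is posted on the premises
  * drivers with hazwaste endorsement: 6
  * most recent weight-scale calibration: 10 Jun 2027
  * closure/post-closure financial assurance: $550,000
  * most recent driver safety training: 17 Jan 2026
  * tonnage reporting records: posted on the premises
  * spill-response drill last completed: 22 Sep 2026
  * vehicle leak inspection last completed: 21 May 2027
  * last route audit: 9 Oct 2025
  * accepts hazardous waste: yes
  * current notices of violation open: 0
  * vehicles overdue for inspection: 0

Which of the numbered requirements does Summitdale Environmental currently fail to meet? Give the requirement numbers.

1. condition 'operates a transfer station' holds; tonnage reporting records present → met
2. vehicles overdue for inspection 0 ≤ 0 → met
3. spill-response plan present → met
4. driver safety training 595 days ago vs limit 540 → not met
5. condition 'accepts hazardous waste' holds; notices of violation open 0 ≤ 0 → met
6. drivers with hazwaste endorsement 6 ≥ 5 → met
7. landfill permit verification 48 days ago vs limit 45 → not met
8. vehicle leak inspection 106 days ago vs limit 120 → met
9. spill-response drill 347 days ago vs limit 365 → met
10. route audit 695 days ago vs limit 730 → met
11. weight-scale calibration 86 days ago vs limit 120 → met
12. closure/post-closure financial assurance $550,000 < $600,000 → not met
Not met: 4, 7, 12

4, 7, 12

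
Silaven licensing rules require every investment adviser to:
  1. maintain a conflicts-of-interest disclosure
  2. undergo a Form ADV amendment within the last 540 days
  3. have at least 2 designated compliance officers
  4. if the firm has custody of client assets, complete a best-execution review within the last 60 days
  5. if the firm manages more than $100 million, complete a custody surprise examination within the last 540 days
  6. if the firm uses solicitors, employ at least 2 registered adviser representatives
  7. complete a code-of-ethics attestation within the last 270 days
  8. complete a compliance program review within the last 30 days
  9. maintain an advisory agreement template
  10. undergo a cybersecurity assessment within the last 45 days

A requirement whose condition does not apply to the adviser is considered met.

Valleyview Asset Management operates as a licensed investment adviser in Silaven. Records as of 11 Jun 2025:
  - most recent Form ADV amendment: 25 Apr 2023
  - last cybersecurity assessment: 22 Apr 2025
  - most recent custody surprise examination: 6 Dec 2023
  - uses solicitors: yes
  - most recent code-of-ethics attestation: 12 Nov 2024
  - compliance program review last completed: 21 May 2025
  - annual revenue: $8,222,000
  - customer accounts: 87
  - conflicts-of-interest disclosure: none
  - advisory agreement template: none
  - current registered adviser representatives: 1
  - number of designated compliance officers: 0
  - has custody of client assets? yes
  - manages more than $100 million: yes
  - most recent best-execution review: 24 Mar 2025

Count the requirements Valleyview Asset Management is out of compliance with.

1. conflicts-of-interest disclosure absent → not met
2. Form ADV amendment 778 days ago vs limit 540 → not met
3. designated compliance officers 0 < 2 → not met
4. condition 'has custody of client assets' holds; best-execution review 79 days ago vs limit 60 → not met
5. condition 'manages more than $100 million' holds; custody surprise examination 553 days ago vs limit 540 → not met
6. condition 'uses solicitors' holds; registered adviser representatives 1 < 2 → not met
7. code-of-ethics attestation 211 days ago vs limit 270 → met
8. compliance program review 21 days ago vs limit 30 → met
9. advisory agreement template absent → not met
10. cybersecurity assessment 50 days ago vs limit 45 → not met
Not met: 8 of 10

8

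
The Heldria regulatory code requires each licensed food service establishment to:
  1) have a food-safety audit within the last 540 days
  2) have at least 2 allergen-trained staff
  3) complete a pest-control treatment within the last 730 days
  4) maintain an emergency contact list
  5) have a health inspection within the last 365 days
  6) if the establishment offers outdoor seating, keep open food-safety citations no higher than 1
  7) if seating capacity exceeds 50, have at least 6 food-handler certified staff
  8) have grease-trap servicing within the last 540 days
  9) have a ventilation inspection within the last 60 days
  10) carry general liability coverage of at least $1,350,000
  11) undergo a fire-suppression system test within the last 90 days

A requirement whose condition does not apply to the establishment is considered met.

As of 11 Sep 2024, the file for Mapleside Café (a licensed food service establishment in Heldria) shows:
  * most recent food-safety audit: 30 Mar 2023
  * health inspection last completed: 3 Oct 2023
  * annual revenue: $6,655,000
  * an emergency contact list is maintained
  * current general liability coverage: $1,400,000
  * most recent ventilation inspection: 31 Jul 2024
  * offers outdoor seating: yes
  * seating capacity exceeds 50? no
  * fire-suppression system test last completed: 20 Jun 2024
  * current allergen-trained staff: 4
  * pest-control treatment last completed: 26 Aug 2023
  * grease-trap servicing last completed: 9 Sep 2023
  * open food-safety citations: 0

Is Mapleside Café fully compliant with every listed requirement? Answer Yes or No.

Yes

1. food-safety audit 531 days ago vs limit 540 → met
2. allergen-trained staff 4 ≥ 2 → met
3. pest-control treatment 382 days ago vs limit 730 → met
4. emergency contact list present → met
5. health inspection 344 days ago vs limit 365 → met
6. condition 'offers outdoor seating' holds; open food-safety citations 0 ≤ 1 → met
7. condition 'seating capacity exceeds 50' does not hold → requirement n/a → met
8. grease-trap servicing 368 days ago vs limit 540 → met
9. ventilation inspection 42 days ago vs limit 60 → met
10. general liability coverage $1,400,000 ≥ $1,350,000 → met
11. fire-suppression system test 83 days ago vs limit 90 → met
All met.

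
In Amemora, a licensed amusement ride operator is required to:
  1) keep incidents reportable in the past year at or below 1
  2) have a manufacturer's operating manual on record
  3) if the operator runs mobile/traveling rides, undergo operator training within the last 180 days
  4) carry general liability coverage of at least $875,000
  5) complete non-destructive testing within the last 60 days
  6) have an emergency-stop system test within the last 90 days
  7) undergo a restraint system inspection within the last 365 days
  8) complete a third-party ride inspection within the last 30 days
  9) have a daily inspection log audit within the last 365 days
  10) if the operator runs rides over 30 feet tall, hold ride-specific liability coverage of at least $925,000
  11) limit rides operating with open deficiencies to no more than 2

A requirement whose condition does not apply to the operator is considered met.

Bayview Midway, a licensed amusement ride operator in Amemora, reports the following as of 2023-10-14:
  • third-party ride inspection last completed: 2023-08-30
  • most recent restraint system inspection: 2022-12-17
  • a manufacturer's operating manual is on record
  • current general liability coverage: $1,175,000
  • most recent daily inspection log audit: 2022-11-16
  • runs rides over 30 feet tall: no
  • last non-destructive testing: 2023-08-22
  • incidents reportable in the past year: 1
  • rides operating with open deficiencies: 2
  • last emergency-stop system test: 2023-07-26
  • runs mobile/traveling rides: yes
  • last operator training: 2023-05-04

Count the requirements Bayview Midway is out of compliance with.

1. incidents reportable in the past year 1 ≤ 1 → met
2. manufacturer's operating manual present → met
3. condition 'runs mobile/traveling rides' holds; operator training 163 days ago vs limit 180 → met
4. general liability coverage $1,175,000 ≥ $875,000 → met
5. non-destructive testing 53 days ago vs limit 60 → met
6. emergency-stop system test 80 days ago vs limit 90 → met
7. restraint system inspection 301 days ago vs limit 365 → met
8. third-party ride inspection 45 days ago vs limit 30 → not met
9. daily inspection log audit 332 days ago vs limit 365 → met
10. condition 'runs rides over 30 feet tall' does not hold → requirement n/a → met
11. rides operating with open deficiencies 2 ≤ 2 → met
Not met: 1 of 11

1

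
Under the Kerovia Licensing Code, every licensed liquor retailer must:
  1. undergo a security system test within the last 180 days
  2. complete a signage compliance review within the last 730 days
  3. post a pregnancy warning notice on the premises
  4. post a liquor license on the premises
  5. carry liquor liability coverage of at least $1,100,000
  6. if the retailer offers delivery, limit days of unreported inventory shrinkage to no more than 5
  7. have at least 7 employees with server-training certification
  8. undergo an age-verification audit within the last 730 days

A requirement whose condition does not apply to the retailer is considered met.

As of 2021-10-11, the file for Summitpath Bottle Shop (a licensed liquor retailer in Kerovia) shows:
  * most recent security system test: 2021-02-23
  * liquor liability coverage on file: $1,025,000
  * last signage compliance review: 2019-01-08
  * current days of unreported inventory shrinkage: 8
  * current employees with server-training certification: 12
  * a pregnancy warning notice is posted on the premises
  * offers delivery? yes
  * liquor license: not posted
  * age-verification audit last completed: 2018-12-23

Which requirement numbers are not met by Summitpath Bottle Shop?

1. security system test 230 days ago vs limit 180 → not met
2. signage compliance review 1007 days ago vs limit 730 → not met
3. pregnancy warning notice present → met
4. liquor license absent → not met
5. liquor liability coverage $1,025,000 < $1,100,000 → not met
6. condition 'offers delivery' holds; days of unreported inventory shrinkage 8 > 5 → not met
7. employees with server-training certification 12 ≥ 7 → met
8. age-verification audit 1023 days ago vs limit 730 → not met
Not met: 1, 2, 4, 5, 6, 8

1, 2, 4, 5, 6, 8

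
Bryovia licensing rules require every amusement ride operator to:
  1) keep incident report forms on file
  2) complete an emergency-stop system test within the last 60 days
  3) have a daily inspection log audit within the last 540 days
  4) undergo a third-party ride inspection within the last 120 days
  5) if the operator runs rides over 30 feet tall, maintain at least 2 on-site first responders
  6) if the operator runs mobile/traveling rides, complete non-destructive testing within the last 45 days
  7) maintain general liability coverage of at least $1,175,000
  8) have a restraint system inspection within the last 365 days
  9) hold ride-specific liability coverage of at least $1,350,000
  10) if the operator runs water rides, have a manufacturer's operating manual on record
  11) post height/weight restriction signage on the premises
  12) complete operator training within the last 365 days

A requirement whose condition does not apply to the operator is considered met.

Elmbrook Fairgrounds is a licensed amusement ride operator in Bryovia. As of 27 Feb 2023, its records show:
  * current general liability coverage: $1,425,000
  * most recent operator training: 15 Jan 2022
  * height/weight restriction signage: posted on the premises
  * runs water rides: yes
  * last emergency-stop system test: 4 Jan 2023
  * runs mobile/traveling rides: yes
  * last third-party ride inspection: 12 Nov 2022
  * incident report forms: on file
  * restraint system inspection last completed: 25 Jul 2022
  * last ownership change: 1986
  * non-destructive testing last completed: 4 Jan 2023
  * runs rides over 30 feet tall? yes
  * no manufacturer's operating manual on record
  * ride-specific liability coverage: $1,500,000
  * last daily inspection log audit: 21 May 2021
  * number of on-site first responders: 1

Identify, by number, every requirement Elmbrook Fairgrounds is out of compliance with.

3, 5, 6, 10, 12

1. incident report forms present → met
2. emergency-stop system test 54 days ago vs limit 60 → met
3. daily inspection log audit 647 days ago vs limit 540 → not met
4. third-party ride inspection 107 days ago vs limit 120 → met
5. condition 'runs rides over 30 feet tall' holds; on-site first responders 1 < 2 → not met
6. condition 'runs mobile/traveling rides' holds; non-destructive testing 54 days ago vs limit 45 → not met
7. general liability coverage $1,425,000 ≥ $1,175,000 → met
8. restraint system inspection 217 days ago vs limit 365 → met
9. ride-specific liability coverage $1,500,000 ≥ $1,350,000 → met
10. condition 'runs water rides' holds; manufacturer's operating manual absent → not met
11. height/weight restriction signage present → met
12. operator training 408 days ago vs limit 365 → not met
Not met: 3, 5, 6, 10, 12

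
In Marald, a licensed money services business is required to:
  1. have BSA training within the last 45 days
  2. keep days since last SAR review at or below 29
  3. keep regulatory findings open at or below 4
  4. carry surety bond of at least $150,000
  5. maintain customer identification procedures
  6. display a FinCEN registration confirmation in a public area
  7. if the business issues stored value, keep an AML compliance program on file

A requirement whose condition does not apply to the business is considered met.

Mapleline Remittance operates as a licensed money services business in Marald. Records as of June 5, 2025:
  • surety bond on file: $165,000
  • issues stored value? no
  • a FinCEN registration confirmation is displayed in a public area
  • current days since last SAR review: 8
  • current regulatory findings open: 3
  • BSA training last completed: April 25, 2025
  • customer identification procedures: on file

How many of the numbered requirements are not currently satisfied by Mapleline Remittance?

1. BSA training 41 days ago vs limit 45 → met
2. days since last SAR review 8 ≤ 29 → met
3. regulatory findings open 3 ≤ 4 → met
4. surety bond $165,000 ≥ $150,000 → met
5. customer identification procedures present → met
6. FinCEN registration confirmation present → met
7. condition 'issues stored value' does not hold → requirement n/a → met
Not met: 0 of 7

0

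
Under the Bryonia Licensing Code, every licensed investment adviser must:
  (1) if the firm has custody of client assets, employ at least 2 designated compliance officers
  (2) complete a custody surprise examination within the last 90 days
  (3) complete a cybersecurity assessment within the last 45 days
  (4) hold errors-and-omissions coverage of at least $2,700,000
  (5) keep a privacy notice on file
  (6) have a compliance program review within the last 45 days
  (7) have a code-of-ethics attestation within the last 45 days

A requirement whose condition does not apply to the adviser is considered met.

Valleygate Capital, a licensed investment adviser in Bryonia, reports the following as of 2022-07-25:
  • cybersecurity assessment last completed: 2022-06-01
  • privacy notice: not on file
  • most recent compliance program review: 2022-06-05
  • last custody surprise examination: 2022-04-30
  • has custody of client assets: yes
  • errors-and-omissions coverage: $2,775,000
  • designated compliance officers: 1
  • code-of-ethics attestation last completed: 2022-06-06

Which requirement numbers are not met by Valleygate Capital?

1. condition 'has custody of client assets' holds; designated compliance officers 1 < 2 → not met
2. custody surprise examination 86 days ago vs limit 90 → met
3. cybersecurity assessment 54 days ago vs limit 45 → not met
4. errors-and-omissions coverage $2,775,000 ≥ $2,700,000 → met
5. privacy notice absent → not met
6. compliance program review 50 days ago vs limit 45 → not met
7. code-of-ethics attestation 49 days ago vs limit 45 → not met
Not met: 1, 3, 5, 6, 7

1, 3, 5, 6, 7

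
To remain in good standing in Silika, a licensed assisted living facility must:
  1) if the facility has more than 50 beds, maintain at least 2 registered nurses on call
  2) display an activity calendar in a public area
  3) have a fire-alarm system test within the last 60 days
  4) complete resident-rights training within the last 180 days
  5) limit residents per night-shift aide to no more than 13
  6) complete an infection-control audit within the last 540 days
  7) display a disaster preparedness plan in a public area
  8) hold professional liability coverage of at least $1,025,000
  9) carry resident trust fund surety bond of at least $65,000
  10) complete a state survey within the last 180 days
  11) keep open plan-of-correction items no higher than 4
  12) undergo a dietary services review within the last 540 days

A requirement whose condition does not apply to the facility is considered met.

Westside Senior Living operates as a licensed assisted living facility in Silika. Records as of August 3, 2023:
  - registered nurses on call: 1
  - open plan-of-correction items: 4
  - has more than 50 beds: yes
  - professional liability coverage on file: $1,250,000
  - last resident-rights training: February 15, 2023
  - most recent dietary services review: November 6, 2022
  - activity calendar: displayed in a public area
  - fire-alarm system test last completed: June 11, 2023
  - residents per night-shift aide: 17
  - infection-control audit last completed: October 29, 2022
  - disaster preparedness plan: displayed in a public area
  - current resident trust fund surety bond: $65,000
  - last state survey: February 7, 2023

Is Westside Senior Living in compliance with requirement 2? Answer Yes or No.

Yes

2. activity calendar present → met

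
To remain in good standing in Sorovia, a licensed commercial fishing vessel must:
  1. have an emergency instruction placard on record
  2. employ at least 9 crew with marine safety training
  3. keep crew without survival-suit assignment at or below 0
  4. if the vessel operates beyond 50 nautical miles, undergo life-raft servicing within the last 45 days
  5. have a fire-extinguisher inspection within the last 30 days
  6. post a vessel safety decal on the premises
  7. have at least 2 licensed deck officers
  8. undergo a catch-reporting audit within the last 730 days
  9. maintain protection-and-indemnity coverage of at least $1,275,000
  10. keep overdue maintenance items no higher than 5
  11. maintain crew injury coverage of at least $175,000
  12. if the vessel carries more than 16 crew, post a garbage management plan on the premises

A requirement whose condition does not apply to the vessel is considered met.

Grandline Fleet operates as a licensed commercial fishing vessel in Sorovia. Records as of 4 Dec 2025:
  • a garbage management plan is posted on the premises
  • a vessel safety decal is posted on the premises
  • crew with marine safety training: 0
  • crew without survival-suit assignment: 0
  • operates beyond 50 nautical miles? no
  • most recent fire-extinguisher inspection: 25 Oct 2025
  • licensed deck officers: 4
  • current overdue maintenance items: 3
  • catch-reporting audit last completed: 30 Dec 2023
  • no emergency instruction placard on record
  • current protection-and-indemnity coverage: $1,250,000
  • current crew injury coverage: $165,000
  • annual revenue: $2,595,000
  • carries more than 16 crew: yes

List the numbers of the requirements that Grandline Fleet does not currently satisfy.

1. emergency instruction placard absent → not met
2. crew with marine safety training 0 < 9 → not met
3. crew without survival-suit assignment 0 ≤ 0 → met
4. condition 'operates beyond 50 nautical miles' does not hold → requirement n/a → met
5. fire-extinguisher inspection 40 days ago vs limit 30 → not met
6. vessel safety decal present → met
7. licensed deck officers 4 ≥ 2 → met
8. catch-reporting audit 705 days ago vs limit 730 → met
9. protection-and-indemnity coverage $1,250,000 < $1,275,000 → not met
10. overdue maintenance items 3 ≤ 5 → met
11. crew injury coverage $165,000 < $175,000 → not met
12. condition 'carries more than 16 crew' holds; garbage management plan present → met
Not met: 1, 2, 5, 9, 11

1, 2, 5, 9, 11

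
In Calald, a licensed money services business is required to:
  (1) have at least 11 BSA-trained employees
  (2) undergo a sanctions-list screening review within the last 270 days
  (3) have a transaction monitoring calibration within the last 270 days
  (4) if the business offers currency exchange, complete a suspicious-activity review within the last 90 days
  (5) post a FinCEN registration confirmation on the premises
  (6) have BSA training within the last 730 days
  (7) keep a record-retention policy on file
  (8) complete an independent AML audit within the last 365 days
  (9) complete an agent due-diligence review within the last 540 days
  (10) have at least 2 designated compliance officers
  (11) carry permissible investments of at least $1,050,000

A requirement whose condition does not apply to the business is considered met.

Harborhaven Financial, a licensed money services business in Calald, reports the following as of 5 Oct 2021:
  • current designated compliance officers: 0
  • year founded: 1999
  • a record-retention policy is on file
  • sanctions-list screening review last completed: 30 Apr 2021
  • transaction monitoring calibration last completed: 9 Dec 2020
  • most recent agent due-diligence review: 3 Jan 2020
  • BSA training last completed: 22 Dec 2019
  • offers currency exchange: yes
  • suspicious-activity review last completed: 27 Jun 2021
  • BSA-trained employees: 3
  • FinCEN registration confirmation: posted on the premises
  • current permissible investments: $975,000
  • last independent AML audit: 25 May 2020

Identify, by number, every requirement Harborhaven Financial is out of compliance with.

1, 3, 4, 8, 9, 10, 11

1. BSA-trained employees 3 < 11 → not met
2. sanctions-list screening review 158 days ago vs limit 270 → met
3. transaction monitoring calibration 300 days ago vs limit 270 → not met
4. condition 'offers currency exchange' holds; suspicious-activity review 100 days ago vs limit 90 → not met
5. FinCEN registration confirmation present → met
6. BSA training 653 days ago vs limit 730 → met
7. record-retention policy present → met
8. independent AML audit 498 days ago vs limit 365 → not met
9. agent due-diligence review 641 days ago vs limit 540 → not met
10. designated compliance officers 0 < 2 → not met
11. permissible investments $975,000 < $1,050,000 → not met
Not met: 1, 3, 4, 8, 9, 10, 11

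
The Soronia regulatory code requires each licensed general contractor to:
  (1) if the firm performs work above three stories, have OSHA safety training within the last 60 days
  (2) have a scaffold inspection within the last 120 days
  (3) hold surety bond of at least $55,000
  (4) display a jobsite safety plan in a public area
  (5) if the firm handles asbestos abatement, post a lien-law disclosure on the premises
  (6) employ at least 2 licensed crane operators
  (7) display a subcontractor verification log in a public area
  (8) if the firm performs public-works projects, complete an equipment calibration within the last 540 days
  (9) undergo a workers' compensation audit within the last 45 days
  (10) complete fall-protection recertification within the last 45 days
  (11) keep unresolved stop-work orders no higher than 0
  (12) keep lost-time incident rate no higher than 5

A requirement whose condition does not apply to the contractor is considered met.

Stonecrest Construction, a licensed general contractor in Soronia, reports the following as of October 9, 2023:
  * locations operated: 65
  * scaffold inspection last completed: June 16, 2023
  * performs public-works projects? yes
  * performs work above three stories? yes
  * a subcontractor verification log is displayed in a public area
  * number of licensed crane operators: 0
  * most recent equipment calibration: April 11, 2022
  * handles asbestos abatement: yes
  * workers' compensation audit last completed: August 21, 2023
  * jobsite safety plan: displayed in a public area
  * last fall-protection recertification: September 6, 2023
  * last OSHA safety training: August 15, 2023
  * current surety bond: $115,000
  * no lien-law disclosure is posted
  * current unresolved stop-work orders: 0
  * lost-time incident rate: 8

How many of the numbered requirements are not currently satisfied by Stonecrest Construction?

1. condition 'performs work above three stories' holds; OSHA safety training 55 days ago vs limit 60 → met
2. scaffold inspection 115 days ago vs limit 120 → met
3. surety bond $115,000 ≥ $55,000 → met
4. jobsite safety plan present → met
5. condition 'handles asbestos abatement' holds; lien-law disclosure absent → not met
6. licensed crane operators 0 < 2 → not met
7. subcontractor verification log present → met
8. condition 'performs public-works projects' holds; equipment calibration 546 days ago vs limit 540 → not met
9. workers' compensation audit 49 days ago vs limit 45 → not met
10. fall-protection recertification 33 days ago vs limit 45 → met
11. unresolved stop-work orders 0 ≤ 0 → met
12. lost-time incident rate 8 > 5 → not met
Not met: 5 of 12

5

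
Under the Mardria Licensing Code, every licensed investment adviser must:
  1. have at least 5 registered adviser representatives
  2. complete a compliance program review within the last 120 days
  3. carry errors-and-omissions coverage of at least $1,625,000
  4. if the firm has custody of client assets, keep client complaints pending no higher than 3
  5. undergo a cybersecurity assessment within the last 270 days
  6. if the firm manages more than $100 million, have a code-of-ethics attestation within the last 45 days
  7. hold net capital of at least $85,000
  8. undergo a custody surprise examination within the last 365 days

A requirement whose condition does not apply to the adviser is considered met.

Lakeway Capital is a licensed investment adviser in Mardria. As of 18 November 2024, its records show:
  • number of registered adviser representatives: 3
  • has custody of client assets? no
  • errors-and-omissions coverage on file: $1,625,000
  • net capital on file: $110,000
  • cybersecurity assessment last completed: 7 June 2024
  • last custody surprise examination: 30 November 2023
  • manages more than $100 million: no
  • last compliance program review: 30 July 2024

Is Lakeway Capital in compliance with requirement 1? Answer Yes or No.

1. registered adviser representatives 3 < 5 → not met

No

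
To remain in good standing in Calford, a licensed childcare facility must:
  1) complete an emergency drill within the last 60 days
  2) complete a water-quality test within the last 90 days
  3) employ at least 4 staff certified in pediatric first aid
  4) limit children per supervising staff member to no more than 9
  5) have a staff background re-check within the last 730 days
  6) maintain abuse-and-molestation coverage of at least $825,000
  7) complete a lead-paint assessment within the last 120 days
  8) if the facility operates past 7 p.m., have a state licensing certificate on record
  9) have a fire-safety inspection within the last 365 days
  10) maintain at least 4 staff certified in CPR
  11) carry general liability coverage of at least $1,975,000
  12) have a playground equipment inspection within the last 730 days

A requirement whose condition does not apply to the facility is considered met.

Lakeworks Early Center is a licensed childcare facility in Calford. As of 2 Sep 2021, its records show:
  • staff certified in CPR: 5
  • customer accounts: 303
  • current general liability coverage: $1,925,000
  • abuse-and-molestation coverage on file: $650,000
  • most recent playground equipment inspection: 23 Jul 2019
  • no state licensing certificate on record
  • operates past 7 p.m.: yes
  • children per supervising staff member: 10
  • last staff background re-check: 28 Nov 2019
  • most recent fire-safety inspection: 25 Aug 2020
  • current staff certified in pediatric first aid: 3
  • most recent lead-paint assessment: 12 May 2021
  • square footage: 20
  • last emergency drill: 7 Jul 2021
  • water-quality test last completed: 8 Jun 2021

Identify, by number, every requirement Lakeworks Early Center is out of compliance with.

1. emergency drill 57 days ago vs limit 60 → met
2. water-quality test 86 days ago vs limit 90 → met
3. staff certified in pediatric first aid 3 < 4 → not met
4. children per supervising staff member 10 > 9 → not met
5. staff background re-check 644 days ago vs limit 730 → met
6. abuse-and-molestation coverage $650,000 < $825,000 → not met
7. lead-paint assessment 113 days ago vs limit 120 → met
8. condition 'operates past 7 p.m.' holds; state licensing certificate absent → not met
9. fire-safety inspection 373 days ago vs limit 365 → not met
10. staff certified in CPR 5 ≥ 4 → met
11. general liability coverage $1,925,000 < $1,975,000 → not met
12. playground equipment inspection 772 days ago vs limit 730 → not met
Not met: 3, 4, 6, 8, 9, 11, 12

3, 4, 6, 8, 9, 11, 12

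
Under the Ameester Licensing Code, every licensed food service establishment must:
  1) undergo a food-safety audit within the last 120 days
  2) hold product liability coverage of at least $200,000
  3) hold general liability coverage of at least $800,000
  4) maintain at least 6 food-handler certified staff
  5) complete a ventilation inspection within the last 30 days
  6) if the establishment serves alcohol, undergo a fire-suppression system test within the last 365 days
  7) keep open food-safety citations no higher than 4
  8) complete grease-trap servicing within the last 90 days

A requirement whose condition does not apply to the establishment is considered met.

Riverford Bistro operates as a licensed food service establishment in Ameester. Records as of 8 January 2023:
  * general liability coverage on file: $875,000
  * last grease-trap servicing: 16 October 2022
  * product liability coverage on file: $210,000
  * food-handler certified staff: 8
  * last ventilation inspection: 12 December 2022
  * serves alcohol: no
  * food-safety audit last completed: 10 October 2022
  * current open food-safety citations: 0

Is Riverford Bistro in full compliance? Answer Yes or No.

Yes

1. food-safety audit 90 days ago vs limit 120 → met
2. product liability coverage $210,000 ≥ $200,000 → met
3. general liability coverage $875,000 ≥ $800,000 → met
4. food-handler certified staff 8 ≥ 6 → met
5. ventilation inspection 27 days ago vs limit 30 → met
6. condition 'serves alcohol' does not hold → requirement n/a → met
7. open food-safety citations 0 ≤ 4 → met
8. grease-trap servicing 84 days ago vs limit 90 → met
All met.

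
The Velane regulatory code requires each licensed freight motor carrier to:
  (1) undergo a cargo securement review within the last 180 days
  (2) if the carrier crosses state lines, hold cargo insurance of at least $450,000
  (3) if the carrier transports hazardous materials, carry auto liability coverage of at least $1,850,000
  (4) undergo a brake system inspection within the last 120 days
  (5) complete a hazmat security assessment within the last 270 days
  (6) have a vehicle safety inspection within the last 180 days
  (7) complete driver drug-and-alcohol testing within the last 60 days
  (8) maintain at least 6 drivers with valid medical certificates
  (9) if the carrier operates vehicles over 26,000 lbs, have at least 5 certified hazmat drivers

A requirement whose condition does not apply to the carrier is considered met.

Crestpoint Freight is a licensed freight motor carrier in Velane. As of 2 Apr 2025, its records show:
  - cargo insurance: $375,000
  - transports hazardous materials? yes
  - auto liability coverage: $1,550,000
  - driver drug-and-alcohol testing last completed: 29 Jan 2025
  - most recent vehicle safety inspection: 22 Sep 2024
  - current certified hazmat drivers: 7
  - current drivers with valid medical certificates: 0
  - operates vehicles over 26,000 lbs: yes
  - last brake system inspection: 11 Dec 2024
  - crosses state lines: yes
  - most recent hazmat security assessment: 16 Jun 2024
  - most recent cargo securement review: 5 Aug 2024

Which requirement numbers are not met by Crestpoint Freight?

1. cargo securement review 240 days ago vs limit 180 → not met
2. condition 'crosses state lines' holds; cargo insurance $375,000 < $450,000 → not met
3. condition 'transports hazardous materials' holds; auto liability coverage $1,550,000 < $1,850,000 → not met
4. brake system inspection 112 days ago vs limit 120 → met
5. hazmat security assessment 290 days ago vs limit 270 → not met
6. vehicle safety inspection 192 days ago vs limit 180 → not met
7. driver drug-and-alcohol testing 63 days ago vs limit 60 → not met
8. drivers with valid medical certificates 0 < 6 → not met
9. condition 'operates vehicles over 26,000 lbs' holds; certified hazmat drivers 7 ≥ 5 → met
Not met: 1, 2, 3, 5, 6, 7, 8

1, 2, 3, 5, 6, 7, 8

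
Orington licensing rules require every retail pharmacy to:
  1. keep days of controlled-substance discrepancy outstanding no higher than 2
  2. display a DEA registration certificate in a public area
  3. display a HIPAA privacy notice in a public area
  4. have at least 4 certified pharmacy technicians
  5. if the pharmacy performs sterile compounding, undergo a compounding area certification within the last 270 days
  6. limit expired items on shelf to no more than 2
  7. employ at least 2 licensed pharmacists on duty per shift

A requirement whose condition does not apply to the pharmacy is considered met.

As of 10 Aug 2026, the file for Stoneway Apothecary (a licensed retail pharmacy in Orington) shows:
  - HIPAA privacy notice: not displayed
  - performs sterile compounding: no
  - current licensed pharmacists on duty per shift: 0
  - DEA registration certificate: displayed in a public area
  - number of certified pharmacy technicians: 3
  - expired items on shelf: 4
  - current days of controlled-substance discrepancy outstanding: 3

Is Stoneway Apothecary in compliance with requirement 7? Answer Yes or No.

7. licensed pharmacists on duty per shift 0 < 2 → not met

No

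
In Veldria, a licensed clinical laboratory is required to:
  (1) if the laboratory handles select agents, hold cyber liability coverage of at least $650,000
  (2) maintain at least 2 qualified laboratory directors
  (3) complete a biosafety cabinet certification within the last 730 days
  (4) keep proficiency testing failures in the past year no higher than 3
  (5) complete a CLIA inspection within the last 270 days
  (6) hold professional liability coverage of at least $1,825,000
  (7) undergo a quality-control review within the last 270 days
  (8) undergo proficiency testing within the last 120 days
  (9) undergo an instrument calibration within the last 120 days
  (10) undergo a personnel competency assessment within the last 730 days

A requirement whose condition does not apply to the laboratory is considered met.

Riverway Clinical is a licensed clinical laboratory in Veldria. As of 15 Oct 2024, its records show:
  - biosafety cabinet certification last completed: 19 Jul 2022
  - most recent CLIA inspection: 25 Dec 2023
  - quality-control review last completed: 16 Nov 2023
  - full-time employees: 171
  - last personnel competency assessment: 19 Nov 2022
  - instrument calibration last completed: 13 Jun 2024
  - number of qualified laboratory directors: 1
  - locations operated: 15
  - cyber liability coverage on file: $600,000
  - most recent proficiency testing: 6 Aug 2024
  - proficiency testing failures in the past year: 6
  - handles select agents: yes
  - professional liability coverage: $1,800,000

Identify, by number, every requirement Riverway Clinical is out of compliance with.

1, 2, 3, 4, 5, 6, 7, 9

1. condition 'handles select agents' holds; cyber liability coverage $600,000 < $650,000 → not met
2. qualified laboratory directors 1 < 2 → not met
3. biosafety cabinet certification 819 days ago vs limit 730 → not met
4. proficiency testing failures in the past year 6 > 3 → not met
5. CLIA inspection 295 days ago vs limit 270 → not met
6. professional liability coverage $1,800,000 < $1,825,000 → not met
7. quality-control review 334 days ago vs limit 270 → not met
8. proficiency testing 70 days ago vs limit 120 → met
9. instrument calibration 124 days ago vs limit 120 → not met
10. personnel competency assessment 696 days ago vs limit 730 → met
Not met: 1, 2, 3, 4, 5, 6, 7, 9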